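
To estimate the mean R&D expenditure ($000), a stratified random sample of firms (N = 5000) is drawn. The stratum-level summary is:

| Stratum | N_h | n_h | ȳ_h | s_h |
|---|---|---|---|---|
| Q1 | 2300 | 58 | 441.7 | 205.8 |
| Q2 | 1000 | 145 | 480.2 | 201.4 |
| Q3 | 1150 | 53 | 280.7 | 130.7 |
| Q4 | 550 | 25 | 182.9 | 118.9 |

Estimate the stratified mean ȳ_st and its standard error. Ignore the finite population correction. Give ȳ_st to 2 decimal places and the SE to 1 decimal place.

ȳ_st ≈ 383.90, SE ≈ 13.8

ȳ_st = Σ W_h ȳ_h = (2300·441.7 + 1000·480.2 + 1150·280.7 + 550·182.9)/5000 = 383.90200
V̂(ȳ_st) = Σ W_h² s_h²/n_h, with W_h = N_h/N and N = 5000:
  stratum Q1: (2300/5000)²·205.8²/58 = 154.518
  stratum Q2: (1000/5000)²·201.4²/145 = 11.1895
  stratum Q3: (1150/5000)²·130.7²/53 = 17.0503
  stratum Q4: (550/5000)²·118.9²/25 = 6.84241
V̂(ȳ_st) = 189.6
SE(ȳ_st) = √189.6 = 13.7695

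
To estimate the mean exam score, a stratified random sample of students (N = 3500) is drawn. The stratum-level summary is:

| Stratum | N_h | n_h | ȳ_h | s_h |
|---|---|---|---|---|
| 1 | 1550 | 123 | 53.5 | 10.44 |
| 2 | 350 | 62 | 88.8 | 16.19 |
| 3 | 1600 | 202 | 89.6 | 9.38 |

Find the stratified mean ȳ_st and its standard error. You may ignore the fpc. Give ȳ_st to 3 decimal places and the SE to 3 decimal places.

ȳ_st ≈ 73.533, SE ≈ 0.554

ȳ_st = Σ W_h ȳ_h = (1550·53.5 + 350·88.8 + 1600·89.6)/3500 = 73.53286
V̂(ȳ_st) = Σ W_h² s_h²/n_h, with W_h = N_h/N and N = 3500:
  stratum 1: (1550/3500)²·10.44²/123 = 0.173789
  stratum 2: (350/3500)²·16.19²/62 = 0.0422768
  stratum 3: (1600/3500)²·9.38²/202 = 0.0910245
V̂(ȳ_st) = 0.307091
SE(ȳ_st) = √0.307091 = 0.554158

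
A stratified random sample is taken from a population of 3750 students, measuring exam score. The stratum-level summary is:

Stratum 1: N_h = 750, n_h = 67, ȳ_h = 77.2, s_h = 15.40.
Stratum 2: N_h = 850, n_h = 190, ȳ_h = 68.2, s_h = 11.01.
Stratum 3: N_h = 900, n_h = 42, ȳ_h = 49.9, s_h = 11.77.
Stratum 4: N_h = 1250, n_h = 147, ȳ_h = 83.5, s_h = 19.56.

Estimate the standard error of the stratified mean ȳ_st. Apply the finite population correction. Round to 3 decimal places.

V̂(ȳ_st) = Σ W_h² (1 − n_h/N_h) s_h²/n_h, with W_h = N_h/N and N = 3750:
  stratum 1: (750/3750)²·(1 − 67/750)·15.40²/67 = 0.12894
  stratum 2: (850/3750)²·(1 − 190/850)·11.01²/190 = 0.025452
  stratum 3: (900/3750)²·(1 − 42/900)·11.77²/42 = 0.181122
  stratum 4: (1250/3750)²·(1 − 147/1250)·19.56²/147 = 0.255178
V̂(ȳ_st) = 0.590691
SE(ȳ_st) = √0.590691 = 0.768565

SE(ȳ_st) ≈ 0.769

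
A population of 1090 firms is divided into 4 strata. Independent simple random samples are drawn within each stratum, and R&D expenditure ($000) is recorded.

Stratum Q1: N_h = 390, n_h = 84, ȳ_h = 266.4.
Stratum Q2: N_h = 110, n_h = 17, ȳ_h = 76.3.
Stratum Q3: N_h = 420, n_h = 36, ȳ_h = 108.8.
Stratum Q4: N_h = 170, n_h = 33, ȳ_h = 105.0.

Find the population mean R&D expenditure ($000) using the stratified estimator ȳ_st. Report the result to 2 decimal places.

N = Σ N_h = 1090. Stratum weights W_h = N_h/N.
ȳ_st = (390·266.4 + 110·76.3 + 420·108.8 + 170·105.0) / 1090 = 161.3165

ȳ_st ≈ 161.32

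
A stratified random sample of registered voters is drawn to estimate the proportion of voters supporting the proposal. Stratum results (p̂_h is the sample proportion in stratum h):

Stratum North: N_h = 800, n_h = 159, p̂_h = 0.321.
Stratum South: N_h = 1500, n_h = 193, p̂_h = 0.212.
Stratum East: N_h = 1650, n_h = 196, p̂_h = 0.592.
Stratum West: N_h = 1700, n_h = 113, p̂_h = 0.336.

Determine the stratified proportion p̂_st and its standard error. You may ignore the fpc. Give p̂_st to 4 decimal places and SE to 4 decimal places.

p̂_st ≈ 0.3757, SE ≈ 0.0194

N = 5650; stratum weights W_h = N_h/N.
p̂_st = Σ W_h p̂_h = (800·0.321 + 1500·0.212 + 1650·0.592 + 1700·0.336)/5650 = 0.37572
V̂(p̂_st) = Σ W_h² p̂_h(1−p̂_h)/(n_h−1):
  stratum North: (800/5650)²·0.321·0.679/158 = 2.76567e-05
  stratum South: (1500/5650)²·0.212·0.788/192 = 6.13263e-05
  stratum East: (1650/5650)²·0.592·0.408/195 = 0.000105638
  stratum West: (1700/5650)²·0.336·0.664/112 = 0.000180339
V̂(p̂_st) = 0.00037496; SE = √V̂ = 0.0193639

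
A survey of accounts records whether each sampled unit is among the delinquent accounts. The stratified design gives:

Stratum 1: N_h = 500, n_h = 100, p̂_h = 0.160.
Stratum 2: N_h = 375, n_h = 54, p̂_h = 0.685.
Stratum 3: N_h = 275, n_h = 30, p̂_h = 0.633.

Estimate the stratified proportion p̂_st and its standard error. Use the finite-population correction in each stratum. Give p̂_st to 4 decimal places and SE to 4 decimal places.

N = 1150; stratum weights W_h = N_h/N.
p̂_st = Σ W_h p̂_h = (500·0.160 + 375·0.685 + 275·0.633)/1150 = 0.44430
V̂(p̂_st) = Σ W_h² (1 − n_h/N_h) p̂_h(1−p̂_h)/(n_h−1):
  stratum 1: (500/1150)²·(1 − 100/500)·0.160·0.840/99 = 0.000205304
  stratum 2: (375/1150)²·(1 − 54/375)·0.685·0.315/53 = 0.000370566
  stratum 3: (275/1150)²·(1 − 30/275)·0.633·0.367/29 = 0.000408108
V̂(p̂_st) = 0.000983979; SE = √V̂ = 0.0313684

p̂_st ≈ 0.4443, SE ≈ 0.0314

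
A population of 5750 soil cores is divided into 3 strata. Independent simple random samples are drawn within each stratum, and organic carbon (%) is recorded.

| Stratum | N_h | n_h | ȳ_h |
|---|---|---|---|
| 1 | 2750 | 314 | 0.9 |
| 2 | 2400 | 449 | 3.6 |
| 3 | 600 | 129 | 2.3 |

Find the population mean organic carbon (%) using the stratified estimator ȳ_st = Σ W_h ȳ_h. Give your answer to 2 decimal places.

N = Σ N_h = 5750. Stratum weights W_h = N_h/N.
ȳ_st = (2750·0.9 + 2400·3.6 + 600·2.3) / 5750 = 2.1730

ȳ_st ≈ 2.17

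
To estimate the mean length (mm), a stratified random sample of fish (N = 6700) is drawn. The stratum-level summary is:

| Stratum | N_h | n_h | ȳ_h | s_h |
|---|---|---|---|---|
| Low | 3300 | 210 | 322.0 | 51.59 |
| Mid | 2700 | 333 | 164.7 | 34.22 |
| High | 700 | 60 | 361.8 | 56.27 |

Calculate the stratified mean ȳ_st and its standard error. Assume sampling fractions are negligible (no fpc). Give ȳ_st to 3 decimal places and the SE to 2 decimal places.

ȳ_st = Σ W_h ȳ_h = (3300·322.0 + 2700·164.7 + 700·361.8)/6700 = 262.76866
V̂(ȳ_st) = Σ W_h² s_h²/n_h, with W_h = N_h/N and N = 6700:
  stratum Low: (3300/6700)²·51.59²/210 = 3.07461
  stratum Mid: (2700/6700)²·34.22²/333 = 0.571076
  stratum High: (700/6700)²·56.27²/60 = 0.576035
V̂(ȳ_st) = 4.22172
SE(ȳ_st) = √4.22172 = 2.05468

ȳ_st ≈ 262.769, SE ≈ 2.05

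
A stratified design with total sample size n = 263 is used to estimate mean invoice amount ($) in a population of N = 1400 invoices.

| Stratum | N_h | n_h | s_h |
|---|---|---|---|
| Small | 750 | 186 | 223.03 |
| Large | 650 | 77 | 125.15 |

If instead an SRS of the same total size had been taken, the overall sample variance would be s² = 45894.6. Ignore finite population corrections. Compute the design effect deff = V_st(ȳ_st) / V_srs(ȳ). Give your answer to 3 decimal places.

V̂(ȳ_st) = Σ W_h² s_h²/n_h, with W_h = N_h/N and N = 1400:
  stratum Small: (750/1400)²·223.03²/186 = 76.7503
  stratum Large: (650/1400)²·125.15²/77 = 43.8472
V_st = 120.597
V_srs = s²/n = 45894.6/263 = 174.504
deff = V_st / V_srs = 120.597/174.504 = 0.6911

deff ≈ 0.691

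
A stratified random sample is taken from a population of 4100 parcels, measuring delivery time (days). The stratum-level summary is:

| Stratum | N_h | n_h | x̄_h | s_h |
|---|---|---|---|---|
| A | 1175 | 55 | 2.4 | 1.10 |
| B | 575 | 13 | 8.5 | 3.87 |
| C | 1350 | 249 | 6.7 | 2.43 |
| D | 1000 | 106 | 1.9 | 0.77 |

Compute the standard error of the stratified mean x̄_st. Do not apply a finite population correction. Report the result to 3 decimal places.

V̂(x̄_st) = Σ W_h² s_h²/n_h, with W_h = N_h/N and N = 4100:
  stratum A: (1175/4100)²·1.10²/55 = 0.00180689
  stratum B: (575/4100)²·3.87²/13 = 0.0226593
  stratum C: (1350/4100)²·2.43²/249 = 0.00257106
  stratum D: (1000/4100)²·0.77²/106 = 0.000332742
V̂(x̄_st) = 0.02737
SE(x̄_st) = √0.02737 = 0.165439

SE(x̄_st) ≈ 0.165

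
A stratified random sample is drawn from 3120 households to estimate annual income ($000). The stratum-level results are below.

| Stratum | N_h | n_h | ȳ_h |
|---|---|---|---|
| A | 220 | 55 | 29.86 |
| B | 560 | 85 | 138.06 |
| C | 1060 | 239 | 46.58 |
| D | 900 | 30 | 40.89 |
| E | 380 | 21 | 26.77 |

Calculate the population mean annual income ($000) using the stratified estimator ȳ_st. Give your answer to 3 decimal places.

ȳ_st ≈ 57.766

N = Σ N_h = 3120. Stratum weights W_h = N_h/N.
ȳ_st = (220·29.86 + 560·138.06 + 1060·46.58 + 900·40.89 + 380·26.77) / 3120 = 57.76641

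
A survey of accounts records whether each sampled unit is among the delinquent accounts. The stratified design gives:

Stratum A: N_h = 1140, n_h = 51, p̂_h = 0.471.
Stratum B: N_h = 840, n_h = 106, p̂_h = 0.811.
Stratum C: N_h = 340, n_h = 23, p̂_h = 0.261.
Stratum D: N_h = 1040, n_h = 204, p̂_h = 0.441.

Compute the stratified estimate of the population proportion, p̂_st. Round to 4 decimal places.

N = 3360; stratum weights W_h = N_h/N.
p̂_st = Σ W_h p̂_h = (1140·0.471 + 840·0.811 + 340·0.261 + 1040·0.441)/3360 = 0.52546

p̂_st ≈ 0.5255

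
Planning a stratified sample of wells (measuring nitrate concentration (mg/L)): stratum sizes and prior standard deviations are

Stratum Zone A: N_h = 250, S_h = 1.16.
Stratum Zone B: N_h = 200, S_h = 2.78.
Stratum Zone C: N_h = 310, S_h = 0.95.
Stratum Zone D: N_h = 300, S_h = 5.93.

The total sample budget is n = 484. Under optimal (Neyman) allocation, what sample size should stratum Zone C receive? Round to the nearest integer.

Neyman allocation: n_h = n · N_h S_h / Σ N_i S_i, with n = 484.
  stratum Zone A: N_h·S_h = 250·1.16 = 290.00
  stratum Zone B: N_h·S_h = 200·2.78 = 556.00
  stratum Zone C: N_h·S_h = 310·0.95 = 294.50
  stratum Zone D: N_h·S_h = 300·5.93 = 1779.00
Σ N_h S_h = 2919.50
n for stratum Zone C = 484·294.50/2919.50 = 48.823 → 49

49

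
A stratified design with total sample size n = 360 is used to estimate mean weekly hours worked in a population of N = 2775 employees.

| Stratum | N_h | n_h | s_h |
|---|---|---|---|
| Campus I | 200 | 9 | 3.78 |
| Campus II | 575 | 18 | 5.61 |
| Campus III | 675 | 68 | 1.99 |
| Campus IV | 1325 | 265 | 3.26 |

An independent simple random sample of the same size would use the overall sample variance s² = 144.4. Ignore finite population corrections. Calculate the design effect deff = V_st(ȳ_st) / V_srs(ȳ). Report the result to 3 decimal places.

V̂(ȳ_st) = Σ W_h² s_h²/n_h, with W_h = N_h/N and N = 2775:
  stratum Campus I: (200/2775)²·3.78²/9 = 0.0082466
  stratum Campus II: (575/2775)²·5.61²/18 = 0.0750694
  stratum Campus III: (675/2775)²·1.99²/68 = 0.00344571
  stratum Campus IV: (1325/2775)²·3.26²/265 = 0.00914313
V_st = 0.0959048
V_srs = s²/n = 144.4/360 = 0.401111
deff = V_st / V_srs = 0.0959048/0.401111 = 0.2391

deff ≈ 0.239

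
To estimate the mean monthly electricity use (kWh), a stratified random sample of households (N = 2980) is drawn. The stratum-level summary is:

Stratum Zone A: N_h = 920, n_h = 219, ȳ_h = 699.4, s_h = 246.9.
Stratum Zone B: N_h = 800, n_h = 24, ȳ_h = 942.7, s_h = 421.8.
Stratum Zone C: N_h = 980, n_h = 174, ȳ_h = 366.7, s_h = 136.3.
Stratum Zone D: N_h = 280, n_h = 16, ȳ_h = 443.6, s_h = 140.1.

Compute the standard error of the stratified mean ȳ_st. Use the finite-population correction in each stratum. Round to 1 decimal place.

V̂(ȳ_st) = Σ W_h² (1 − n_h/N_h) s_h²/n_h, with W_h = N_h/N and N = 2980:
  stratum Zone A: (920/2980)²·(1 − 219/920)·246.9²/219 = 20.2149
  stratum Zone B: (800/2980)²·(1 − 24/800)·421.8²/24 = 518.228
  stratum Zone C: (980/2980)²·(1 − 174/980)·136.3²/174 = 9.49666
  stratum Zone D: (280/2980)²·(1 − 16/280)·140.1²/16 = 10.2114
V̂(ȳ_st) = 558.151
SE(ȳ_st) = √558.151 = 23.6252

SE(ȳ_st) ≈ 23.6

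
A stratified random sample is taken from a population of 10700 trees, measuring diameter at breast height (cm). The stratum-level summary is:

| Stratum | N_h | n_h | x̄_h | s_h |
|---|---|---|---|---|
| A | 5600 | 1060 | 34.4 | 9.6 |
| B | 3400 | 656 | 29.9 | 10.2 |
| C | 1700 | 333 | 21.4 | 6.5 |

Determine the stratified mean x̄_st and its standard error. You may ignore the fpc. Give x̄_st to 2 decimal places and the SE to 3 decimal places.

x̄_st = Σ W_h x̄_h = (5600·34.4 + 3400·29.9 + 1700·21.4)/10700 = 30.90467
V̂(x̄_st) = Σ W_h² s_h²/n_h, with W_h = N_h/N and N = 10700:
  stratum A: (5600/10700)²·9.6²/1060 = 0.0238147
  stratum B: (3400/10700)²·10.2²/656 = 0.0160135
  stratum C: (1700/10700)²·6.5²/333 = 0.00320267
V̂(x̄_st) = 0.0430309
SE(x̄_st) = √0.0430309 = 0.207439

x̄_st ≈ 30.90, SE ≈ 0.207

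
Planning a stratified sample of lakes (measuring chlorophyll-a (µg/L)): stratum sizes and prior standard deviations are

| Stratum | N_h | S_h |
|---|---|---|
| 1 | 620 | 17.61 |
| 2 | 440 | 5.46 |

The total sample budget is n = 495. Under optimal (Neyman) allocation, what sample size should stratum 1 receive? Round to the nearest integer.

Neyman allocation: n_h = n · N_h S_h / Σ N_i S_i, with n = 495.
  stratum 1: N_h·S_h = 620·17.61 = 10918.20
  stratum 2: N_h·S_h = 440·5.46 = 2402.40
Σ N_h S_h = 13320.60
n for stratum 1 = 495·10918.20/13320.60 = 405.726 → 406

406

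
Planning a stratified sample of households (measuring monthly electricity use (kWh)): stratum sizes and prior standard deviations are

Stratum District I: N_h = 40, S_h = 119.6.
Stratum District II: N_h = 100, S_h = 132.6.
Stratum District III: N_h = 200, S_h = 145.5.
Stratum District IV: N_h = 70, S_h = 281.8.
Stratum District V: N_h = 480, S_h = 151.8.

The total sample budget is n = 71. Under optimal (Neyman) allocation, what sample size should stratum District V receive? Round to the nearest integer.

37

Neyman allocation: n_h = n · N_h S_h / Σ N_i S_i, with n = 71.
  stratum District I: N_h·S_h = 40·119.6 = 4784.00
  stratum District II: N_h·S_h = 100·132.6 = 13260.00
  stratum District III: N_h·S_h = 200·145.5 = 29100.00
  stratum District IV: N_h·S_h = 70·281.8 = 19726.00
  stratum District V: N_h·S_h = 480·151.8 = 72864.00
Σ N_h S_h = 139734.00
n for stratum District V = 71·72864.00/139734.00 = 37.023 → 37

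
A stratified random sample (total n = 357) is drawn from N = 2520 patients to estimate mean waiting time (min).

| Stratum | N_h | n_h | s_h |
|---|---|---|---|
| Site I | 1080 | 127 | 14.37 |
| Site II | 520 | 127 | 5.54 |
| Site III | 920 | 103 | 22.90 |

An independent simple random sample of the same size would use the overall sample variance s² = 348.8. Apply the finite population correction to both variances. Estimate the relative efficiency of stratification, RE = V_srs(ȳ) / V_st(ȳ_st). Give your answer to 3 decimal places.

RE ≈ 0.960

V̂(ȳ_st) = Σ W_h² (1 − n_h/N_h) s_h²/n_h, with W_h = N_h/N and N = 2520:
  stratum Site I: (1080/2520)²·(1 − 127/1080)·14.37²/127 = 0.263527
  stratum Site II: (520/2520)²·(1 − 127/520)·5.54²/127 = 0.00777697
  stratum Site III: (920/2520)²·(1 − 103/920)·22.90²/103 = 0.602619
V_st = 0.873923
V_srs = (1 − 357/2520)·348.8/357 = 0.838618
Relative efficiency = V_srs / V_st = 0.838618/0.873923 = 0.9596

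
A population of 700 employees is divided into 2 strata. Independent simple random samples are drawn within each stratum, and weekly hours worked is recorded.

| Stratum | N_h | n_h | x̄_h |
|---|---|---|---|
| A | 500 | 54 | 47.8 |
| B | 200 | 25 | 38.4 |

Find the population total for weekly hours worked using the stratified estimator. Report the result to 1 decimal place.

τ̂_st ≈ 31580.0

τ̂_st = Σ N_h x̄_h = 500·47.8 + 200·38.4 = 31580.0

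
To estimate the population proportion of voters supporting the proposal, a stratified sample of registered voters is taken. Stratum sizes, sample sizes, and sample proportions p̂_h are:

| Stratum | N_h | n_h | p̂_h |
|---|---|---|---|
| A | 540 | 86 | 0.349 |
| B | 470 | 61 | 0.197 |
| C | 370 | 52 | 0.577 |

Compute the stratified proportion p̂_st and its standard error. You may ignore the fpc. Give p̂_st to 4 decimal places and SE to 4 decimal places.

N = 1380; stratum weights W_h = N_h/N.
p̂_st = Σ W_h p̂_h = (540·0.349 + 470·0.197 + 370·0.577)/1380 = 0.35836
V̂(p̂_st) = Σ W_h² p̂_h(1−p̂_h)/(n_h−1):
  stratum A: (540/1380)²·0.349·0.651/85 = 0.000409277
  stratum B: (470/1380)²·0.197·0.803/60 = 0.000305822
  stratum C: (370/1380)²·0.577·0.423/51 = 0.000344026
V̂(p̂_st) = 0.00105912; SE = √V̂ = 0.0325442

p̂_st ≈ 0.3584, SE ≈ 0.0325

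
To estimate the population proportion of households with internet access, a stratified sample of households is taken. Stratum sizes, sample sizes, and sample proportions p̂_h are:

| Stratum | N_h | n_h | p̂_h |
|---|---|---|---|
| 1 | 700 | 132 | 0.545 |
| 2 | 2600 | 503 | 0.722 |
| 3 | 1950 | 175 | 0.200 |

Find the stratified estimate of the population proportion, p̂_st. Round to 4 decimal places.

N = 5250; stratum weights W_h = N_h/N.
p̂_st = Σ W_h p̂_h = (700·0.545 + 2600·0.722 + 1950·0.200)/5250 = 0.50451

p̂_st ≈ 0.5045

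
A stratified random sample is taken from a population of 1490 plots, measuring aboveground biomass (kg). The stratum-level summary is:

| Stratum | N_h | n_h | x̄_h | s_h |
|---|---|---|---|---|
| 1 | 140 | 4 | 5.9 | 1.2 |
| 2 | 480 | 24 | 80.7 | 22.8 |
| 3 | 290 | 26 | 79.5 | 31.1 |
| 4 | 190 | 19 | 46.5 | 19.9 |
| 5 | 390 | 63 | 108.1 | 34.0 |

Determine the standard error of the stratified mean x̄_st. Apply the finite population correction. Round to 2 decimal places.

V̂(x̄_st) = Σ W_h² (1 − n_h/N_h) s_h²/n_h, with W_h = N_h/N and N = 1490:
  stratum 1: (140/1490)²·(1 − 4/140)·1.2²/4 = 0.00308743
  stratum 2: (480/1490)²·(1 − 24/480)·22.8²/24 = 2.13546
  stratum 3: (290/1490)²·(1 − 26/290)·31.1²/26 = 1.28285
  stratum 4: (190/1490)²·(1 − 19/190)·19.9²/19 = 0.305021
  stratum 5: (390/1490)²·(1 − 63/390)·34.0²/63 = 1.05404
V̂(x̄_st) = 4.78046
SE(x̄_st) = √4.78046 = 2.18643

SE(x̄_st) ≈ 2.19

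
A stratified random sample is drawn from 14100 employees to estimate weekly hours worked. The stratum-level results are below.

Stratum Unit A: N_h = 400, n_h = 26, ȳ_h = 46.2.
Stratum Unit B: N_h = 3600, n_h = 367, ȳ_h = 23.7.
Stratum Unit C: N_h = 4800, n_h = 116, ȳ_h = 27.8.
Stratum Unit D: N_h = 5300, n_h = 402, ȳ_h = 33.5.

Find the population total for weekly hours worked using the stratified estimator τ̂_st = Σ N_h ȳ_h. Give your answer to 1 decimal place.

τ̂_st ≈ 414790.0

τ̂_st = Σ N_h ȳ_h = 400·46.2 + 3600·23.7 + 4800·27.8 + 5300·33.5 = 414790.0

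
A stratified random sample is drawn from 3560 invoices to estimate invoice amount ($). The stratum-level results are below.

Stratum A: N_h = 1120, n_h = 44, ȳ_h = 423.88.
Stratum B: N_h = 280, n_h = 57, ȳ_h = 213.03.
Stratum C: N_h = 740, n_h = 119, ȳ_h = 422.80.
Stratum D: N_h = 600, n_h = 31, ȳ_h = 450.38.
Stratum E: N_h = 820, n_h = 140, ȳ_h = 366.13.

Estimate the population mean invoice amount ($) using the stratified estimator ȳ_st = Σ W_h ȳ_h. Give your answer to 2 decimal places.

N = Σ N_h = 3560. Stratum weights W_h = N_h/N.
ȳ_st = (1120·423.88 + 280·213.03 + 740·422.80 + 600·450.38 + 820·366.13) / 3560 = 398.2361

ȳ_st ≈ 398.24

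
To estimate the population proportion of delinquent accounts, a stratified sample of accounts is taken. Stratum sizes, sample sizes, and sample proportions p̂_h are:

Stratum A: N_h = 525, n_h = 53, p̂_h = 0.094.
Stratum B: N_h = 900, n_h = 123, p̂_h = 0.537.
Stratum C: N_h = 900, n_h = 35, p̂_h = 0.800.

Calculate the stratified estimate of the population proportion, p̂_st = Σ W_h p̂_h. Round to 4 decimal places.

N = 2325; stratum weights W_h = N_h/N.
p̂_st = Σ W_h p̂_h = (525·0.094 + 900·0.537 + 900·0.800)/2325 = 0.53877

p̂_st ≈ 0.5388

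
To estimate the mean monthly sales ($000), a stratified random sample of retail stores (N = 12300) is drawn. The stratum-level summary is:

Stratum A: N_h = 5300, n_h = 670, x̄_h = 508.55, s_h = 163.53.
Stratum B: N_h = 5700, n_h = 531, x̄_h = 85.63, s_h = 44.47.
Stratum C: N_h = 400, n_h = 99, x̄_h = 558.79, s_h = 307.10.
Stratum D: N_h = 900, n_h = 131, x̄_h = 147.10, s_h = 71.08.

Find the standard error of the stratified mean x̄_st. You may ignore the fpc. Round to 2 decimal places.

SE(x̄_st) ≈ 3.07

V̂(x̄_st) = Σ W_h² s_h²/n_h, with W_h = N_h/N and N = 12300:
  stratum A: (5300/12300)²·163.53²/670 = 7.41074
  stratum B: (5700/12300)²·44.47²/531 = 0.799796
  stratum C: (400/12300)²·307.10²/99 = 1.00747
  stratum D: (900/12300)²·71.08²/131 = 0.20649
V̂(x̄_st) = 9.4245
SE(x̄_st) = √9.4245 = 3.06993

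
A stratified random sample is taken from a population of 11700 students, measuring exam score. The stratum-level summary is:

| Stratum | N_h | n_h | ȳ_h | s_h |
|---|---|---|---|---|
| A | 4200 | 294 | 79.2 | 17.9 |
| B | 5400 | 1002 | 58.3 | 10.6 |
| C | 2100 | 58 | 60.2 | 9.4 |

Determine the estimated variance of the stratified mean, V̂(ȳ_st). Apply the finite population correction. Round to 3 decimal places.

V̂(ȳ_st) ≈ 0.198

V̂(ȳ_st) = Σ W_h² (1 − n_h/N_h) s_h²/n_h, with W_h = N_h/N and N = 11700:
  stratum A: (4200/11700)²·(1 − 294/4200)·17.9²/294 = 0.130608
  stratum B: (5400/11700)²·(1 − 1002/5400)·10.6²/1002 = 0.0194546
  stratum C: (2100/11700)²·(1 − 58/2100)·9.4²/58 = 0.0477234
V̂(ȳ_st) = 0.197786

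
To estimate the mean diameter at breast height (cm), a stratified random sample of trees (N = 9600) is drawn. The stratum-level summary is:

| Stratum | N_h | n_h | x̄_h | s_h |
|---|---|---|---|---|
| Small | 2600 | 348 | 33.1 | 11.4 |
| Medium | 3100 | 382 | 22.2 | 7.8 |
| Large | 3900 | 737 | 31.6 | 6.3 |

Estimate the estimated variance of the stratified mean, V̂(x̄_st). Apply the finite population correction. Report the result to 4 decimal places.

V̂(x̄_st) = Σ W_h² (1 − n_h/N_h) s_h²/n_h, with W_h = N_h/N and N = 9600:
  stratum Small: (2600/9600)²·(1 − 348/2600)·11.4²/348 = 0.0237263
  stratum Medium: (3100/9600)²·(1 − 382/3100)·7.8²/382 = 0.0145611
  stratum Large: (3900/9600)²·(1 − 737/3900)·6.3²/737 = 0.00720833
V̂(x̄_st) = 0.0454957

V̂(x̄_st) ≈ 0.0455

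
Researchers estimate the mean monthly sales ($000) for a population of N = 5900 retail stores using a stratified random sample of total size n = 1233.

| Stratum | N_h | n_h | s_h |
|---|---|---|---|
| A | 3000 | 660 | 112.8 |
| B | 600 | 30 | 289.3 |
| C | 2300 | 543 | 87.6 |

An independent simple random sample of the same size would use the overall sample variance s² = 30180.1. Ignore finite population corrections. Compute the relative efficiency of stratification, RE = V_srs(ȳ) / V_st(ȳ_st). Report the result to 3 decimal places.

V̂(ȳ_st) = Σ W_h² s_h²/n_h, with W_h = N_h/N and N = 5900:
  stratum A: (3000/5900)²·112.8²/660 = 4.9844
  stratum B: (600/5900)²·289.3²/30 = 28.8519
  stratum C: (2300/5900)²·87.6²/543 = 2.14763
V_st = 35.9839
V_srs = s²/n = 30180.1/1233 = 24.477
Relative efficiency = V_srs / V_st = 24.477/35.9839 = 0.6802

RE ≈ 0.680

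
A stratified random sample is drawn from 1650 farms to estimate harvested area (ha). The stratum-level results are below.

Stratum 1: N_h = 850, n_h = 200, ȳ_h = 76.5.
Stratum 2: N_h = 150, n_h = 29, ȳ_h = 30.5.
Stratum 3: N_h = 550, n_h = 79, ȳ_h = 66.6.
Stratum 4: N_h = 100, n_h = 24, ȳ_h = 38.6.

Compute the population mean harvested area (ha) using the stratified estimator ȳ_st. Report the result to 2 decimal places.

ȳ_st ≈ 66.72

N = Σ N_h = 1650. Stratum weights W_h = N_h/N.
ȳ_st = (850·76.5 + 150·30.5 + 550·66.6 + 100·38.6) / 1650 = 66.7212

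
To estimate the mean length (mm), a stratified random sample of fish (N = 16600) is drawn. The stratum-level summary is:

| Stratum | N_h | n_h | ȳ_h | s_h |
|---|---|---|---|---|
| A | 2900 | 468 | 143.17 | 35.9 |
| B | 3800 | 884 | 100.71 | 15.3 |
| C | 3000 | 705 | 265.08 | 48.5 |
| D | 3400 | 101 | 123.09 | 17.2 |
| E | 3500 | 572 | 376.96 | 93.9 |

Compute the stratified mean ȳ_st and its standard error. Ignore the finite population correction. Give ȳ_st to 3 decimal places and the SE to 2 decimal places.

ȳ_st ≈ 200.662, SE ≈ 1.01

ȳ_st = Σ W_h ȳ_h = (2900·143.17 + 3800·100.71 + 3000·265.08 + 3400·123.09 + 3500·376.96)/16600 = 200.66247
V̂(ȳ_st) = Σ W_h² s_h²/n_h, with W_h = N_h/N and N = 16600:
  stratum A: (2900/16600)²·35.9²/468 = 0.0840471
  stratum B: (3800/16600)²·15.3²/884 = 0.0138766
  stratum C: (3000/16600)²·48.5²/705 = 0.108973
  stratum D: (3400/16600)²·17.2²/101 = 0.122879
  stratum E: (3500/16600)²·93.9²/572 = 0.68526
V̂(ȳ_st) = 1.01504
SE(ȳ_st) = √1.01504 = 1.00749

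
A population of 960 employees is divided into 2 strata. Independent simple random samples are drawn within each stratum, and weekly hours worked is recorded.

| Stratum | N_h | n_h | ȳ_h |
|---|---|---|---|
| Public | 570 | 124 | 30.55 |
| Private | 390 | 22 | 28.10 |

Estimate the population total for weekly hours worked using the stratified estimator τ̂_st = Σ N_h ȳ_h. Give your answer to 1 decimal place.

τ̂_st ≈ 28372.5

τ̂_st = Σ N_h ȳ_h = 570·30.55 + 390·28.10 = 28372.5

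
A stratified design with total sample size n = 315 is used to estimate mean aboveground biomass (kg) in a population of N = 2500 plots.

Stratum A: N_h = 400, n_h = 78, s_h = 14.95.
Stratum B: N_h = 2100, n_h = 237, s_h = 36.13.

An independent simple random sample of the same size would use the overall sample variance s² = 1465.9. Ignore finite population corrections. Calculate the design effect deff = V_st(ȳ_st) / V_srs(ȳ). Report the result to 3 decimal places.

deff ≈ 0.851

V̂(ȳ_st) = Σ W_h² s_h²/n_h, with W_h = N_h/N and N = 2500:
  stratum A: (400/2500)²·14.95²/78 = 0.0733547
  stratum B: (2100/2500)²·36.13²/237 = 3.88639
V_st = 3.95974
V_srs = s²/n = 1465.9/315 = 4.65365
deff = V_st / V_srs = 3.95974/4.65365 = 0.8509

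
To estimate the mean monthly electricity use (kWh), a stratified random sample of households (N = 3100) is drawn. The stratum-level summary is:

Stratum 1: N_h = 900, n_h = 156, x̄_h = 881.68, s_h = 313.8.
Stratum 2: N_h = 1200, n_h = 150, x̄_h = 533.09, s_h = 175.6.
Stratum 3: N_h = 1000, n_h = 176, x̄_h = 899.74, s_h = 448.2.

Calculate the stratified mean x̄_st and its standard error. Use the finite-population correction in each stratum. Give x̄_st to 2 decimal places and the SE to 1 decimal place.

x̄_st ≈ 752.57, SE ≈ 13.0

x̄_st = Σ W_h x̄_h = (900·881.68 + 1200·533.09 + 1000·899.74)/3100 = 752.56774
V̂(x̄_st) = Σ W_h² (1 − n_h/N_h) s_h²/n_h, with W_h = N_h/N and N = 3100:
  stratum 1: (900/3100)²·(1 − 156/900)·313.8²/156 = 43.9818
  stratum 2: (1200/3100)²·(1 − 150/1200)·175.6²/150 = 26.9529
  stratum 3: (1000/3100)²·(1 − 176/1000)·448.2²/176 = 97.8667
V̂(x̄_st) = 168.801
SE(x̄_st) = √168.801 = 12.9924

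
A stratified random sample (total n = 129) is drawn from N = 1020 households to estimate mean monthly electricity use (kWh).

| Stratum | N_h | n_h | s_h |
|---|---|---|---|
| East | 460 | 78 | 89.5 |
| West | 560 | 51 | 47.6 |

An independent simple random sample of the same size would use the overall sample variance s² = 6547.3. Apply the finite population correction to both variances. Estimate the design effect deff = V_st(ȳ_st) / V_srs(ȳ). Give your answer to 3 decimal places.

V̂(ȳ_st) = Σ W_h² (1 − n_h/N_h) s_h²/n_h, with W_h = N_h/N and N = 1020:
  stratum East: (460/1020)²·(1 − 78/460)·89.5²/78 = 17.3449
  stratum West: (560/1020)²·(1 − 51/560)·47.6²/51 = 12.1716
V_st = 29.5166
V_srs = (1 − 129/1020)·6547.3/129 = 44.3353
deff = V_st / V_srs = 29.5166/44.3353 = 0.6658

deff ≈ 0.666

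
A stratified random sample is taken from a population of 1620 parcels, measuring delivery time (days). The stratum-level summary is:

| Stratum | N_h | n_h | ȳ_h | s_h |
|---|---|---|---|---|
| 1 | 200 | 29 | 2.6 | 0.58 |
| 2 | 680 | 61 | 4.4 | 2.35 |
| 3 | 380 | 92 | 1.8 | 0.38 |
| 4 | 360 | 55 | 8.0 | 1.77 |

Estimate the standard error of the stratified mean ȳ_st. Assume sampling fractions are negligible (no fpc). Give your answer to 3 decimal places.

SE(ȳ_st) ≈ 0.138

V̂(ȳ_st) = Σ W_h² s_h²/n_h, with W_h = N_h/N and N = 1620:
  stratum 1: (200/1620)²·0.58²/29 = 0.000176802
  stratum 2: (680/1620)²·2.35²/61 = 0.0159512
  stratum 3: (380/1620)²·0.38²/92 = 8.63608e-05
  stratum 4: (360/1620)²·1.77²/55 = 0.00281293
V̂(ȳ_st) = 0.0190273
SE(ȳ_st) = √0.0190273 = 0.137939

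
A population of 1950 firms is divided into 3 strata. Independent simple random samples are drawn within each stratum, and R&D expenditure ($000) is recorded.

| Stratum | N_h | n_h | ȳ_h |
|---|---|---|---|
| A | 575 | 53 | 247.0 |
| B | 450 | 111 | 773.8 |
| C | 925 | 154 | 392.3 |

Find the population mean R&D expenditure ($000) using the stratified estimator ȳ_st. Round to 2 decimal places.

N = Σ N_h = 1950. Stratum weights W_h = N_h/N.
ȳ_st = (575·247.0 + 450·773.8 + 925·392.3) / 1950 = 437.4936

ȳ_st ≈ 437.49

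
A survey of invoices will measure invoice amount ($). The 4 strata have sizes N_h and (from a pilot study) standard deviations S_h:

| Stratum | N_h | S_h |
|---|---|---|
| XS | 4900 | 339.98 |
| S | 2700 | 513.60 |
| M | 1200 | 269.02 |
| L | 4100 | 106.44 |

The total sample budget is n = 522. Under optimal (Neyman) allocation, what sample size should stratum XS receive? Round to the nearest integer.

228

Neyman allocation: n_h = n · N_h S_h / Σ N_i S_i, with n = 522.
  stratum XS: N_h·S_h = 4900·339.98 = 1665902.00
  stratum S: N_h·S_h = 2700·513.60 = 1386720.00
  stratum M: N_h·S_h = 1200·269.02 = 322824.00
  stratum L: N_h·S_h = 4100·106.44 = 436404.00
Σ N_h S_h = 3811850.00
n for stratum XS = 522·1665902.00/3811850.00 = 228.131 → 228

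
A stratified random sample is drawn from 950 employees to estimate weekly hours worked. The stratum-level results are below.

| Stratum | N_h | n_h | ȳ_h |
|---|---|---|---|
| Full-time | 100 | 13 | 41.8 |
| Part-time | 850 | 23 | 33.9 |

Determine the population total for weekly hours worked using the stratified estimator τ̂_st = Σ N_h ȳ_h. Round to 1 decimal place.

τ̂_st ≈ 32995.0

τ̂_st = Σ N_h ȳ_h = 100·41.8 + 850·33.9 = 32995.0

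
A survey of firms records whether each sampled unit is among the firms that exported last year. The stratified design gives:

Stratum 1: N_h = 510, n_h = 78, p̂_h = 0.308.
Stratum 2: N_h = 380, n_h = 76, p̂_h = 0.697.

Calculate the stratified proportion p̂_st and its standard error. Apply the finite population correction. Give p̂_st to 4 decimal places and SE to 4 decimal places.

N = 890; stratum weights W_h = N_h/N.
p̂_st = Σ W_h p̂_h = (510·0.308 + 380·0.697)/890 = 0.47409
V̂(p̂_st) = Σ W_h² (1 − n_h/N_h) p̂_h(1−p̂_h)/(n_h−1):
  stratum 1: (510/890)²·(1 − 78/510)·0.308·0.692/77 = 0.00076991
  stratum 2: (380/890)²·(1 − 76/380)·0.697·0.303/75 = 0.000410668
V̂(p̂_st) = 0.00118058; SE = √V̂ = 0.0343595

p̂_st ≈ 0.4741, SE ≈ 0.0344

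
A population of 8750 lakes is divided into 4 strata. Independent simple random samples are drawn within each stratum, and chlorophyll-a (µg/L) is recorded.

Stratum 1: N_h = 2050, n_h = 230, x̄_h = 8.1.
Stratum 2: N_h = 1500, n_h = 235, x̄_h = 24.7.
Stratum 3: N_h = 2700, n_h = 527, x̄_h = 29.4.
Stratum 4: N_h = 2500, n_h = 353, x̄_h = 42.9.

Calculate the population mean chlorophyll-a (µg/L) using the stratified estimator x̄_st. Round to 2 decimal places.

N = Σ N_h = 8750. Stratum weights W_h = N_h/N.
x̄_st = (2050·8.1 + 1500·24.7 + 2700·29.4 + 2500·42.9) / 8750 = 27.4611

x̄_st ≈ 27.46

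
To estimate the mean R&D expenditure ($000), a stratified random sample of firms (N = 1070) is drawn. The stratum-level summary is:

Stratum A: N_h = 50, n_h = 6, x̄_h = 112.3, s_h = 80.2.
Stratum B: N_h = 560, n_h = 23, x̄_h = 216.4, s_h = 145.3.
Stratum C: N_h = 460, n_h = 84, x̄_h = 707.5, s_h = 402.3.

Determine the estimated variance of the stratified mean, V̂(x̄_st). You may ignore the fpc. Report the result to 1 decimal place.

V̂(x̄_st) ≈ 609.9

V̂(x̄_st) = Σ W_h² s_h²/n_h, with W_h = N_h/N and N = 1070:
  stratum A: (50/1070)²·80.2²/6 = 2.34083
  stratum B: (560/1070)²·145.3²/23 = 251.427
  stratum C: (460/1070)²·402.3²/84 = 356.097
V̂(x̄_st) = 609.865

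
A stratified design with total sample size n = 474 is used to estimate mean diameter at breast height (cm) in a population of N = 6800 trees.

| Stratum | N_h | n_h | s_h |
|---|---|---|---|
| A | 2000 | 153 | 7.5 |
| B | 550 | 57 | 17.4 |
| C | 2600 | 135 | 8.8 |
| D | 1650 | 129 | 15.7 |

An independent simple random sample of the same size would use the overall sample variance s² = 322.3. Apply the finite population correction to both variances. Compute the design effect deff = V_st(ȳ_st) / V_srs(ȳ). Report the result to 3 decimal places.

V̂(ȳ_st) = Σ W_h² (1 − n_h/N_h) s_h²/n_h, with W_h = N_h/N and N = 6800:
  stratum A: (2000/6800)²·(1 − 153/2000)·7.5²/153 = 0.0293704
  stratum B: (550/6800)²·(1 − 57/550)·17.4²/57 = 0.0311469
  stratum C: (2600/6800)²·(1 − 135/2600)·8.8²/135 = 0.0795068
  stratum D: (1650/6800)²·(1 − 129/1650)·15.7²/129 = 0.103706
V_st = 0.24373
V_srs = (1 − 474/6800)·322.3/474 = 0.632561
deff = V_st / V_srs = 0.24373/0.632561 = 0.3853

deff ≈ 0.385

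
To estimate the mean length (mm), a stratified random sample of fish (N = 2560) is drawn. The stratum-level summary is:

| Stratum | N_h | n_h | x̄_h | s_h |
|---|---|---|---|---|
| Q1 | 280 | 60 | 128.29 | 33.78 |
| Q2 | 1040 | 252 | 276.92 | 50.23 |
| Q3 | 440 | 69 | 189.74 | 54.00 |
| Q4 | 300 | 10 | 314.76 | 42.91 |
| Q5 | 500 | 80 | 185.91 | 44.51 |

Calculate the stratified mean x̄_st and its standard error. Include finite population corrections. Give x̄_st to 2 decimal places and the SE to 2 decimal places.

x̄_st = Σ W_h x̄_h = (280·128.29 + 1040·276.92 + 440·189.74 + 300·314.76 + 500·185.91)/2560 = 232.33852
V̂(x̄_st) = Σ W_h² (1 − n_h/N_h) s_h²/n_h, with W_h = N_h/N and N = 2560:
  stratum Q1: (280/2560)²·(1 − 60/280)·33.78²/60 = 0.178759
  stratum Q2: (1040/2560)²·(1 − 252/1040)·50.23²/252 = 1.252
  stratum Q3: (440/2560)²·(1 − 69/440)·54.00²/69 = 1.05265
  stratum Q4: (300/2560)²·(1 − 10/300)·42.91²/10 = 2.44431
  stratum Q5: (500/2560)²·(1 − 80/500)·44.51²/80 = 0.793532
V̂(x̄_st) = 5.72126
SE(x̄_st) = √5.72126 = 2.39192

x̄_st ≈ 232.34, SE ≈ 2.39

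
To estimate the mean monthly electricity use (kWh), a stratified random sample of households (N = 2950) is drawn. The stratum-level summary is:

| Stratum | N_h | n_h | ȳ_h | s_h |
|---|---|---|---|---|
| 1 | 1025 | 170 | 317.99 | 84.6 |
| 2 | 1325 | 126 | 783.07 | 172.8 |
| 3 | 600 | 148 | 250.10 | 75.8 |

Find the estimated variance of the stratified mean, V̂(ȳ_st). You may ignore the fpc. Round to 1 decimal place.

V̂(ȳ_st) = Σ W_h² s_h²/n_h, with W_h = N_h/N and N = 2950:
  stratum 1: (1025/2950)²·84.6²/170 = 5.08271
  stratum 2: (1325/2950)²·172.8²/126 = 47.8084
  stratum 3: (600/2950)²·75.8²/148 = 1.60596
V̂(ȳ_st) = 54.4971

V̂(ȳ_st) ≈ 54.5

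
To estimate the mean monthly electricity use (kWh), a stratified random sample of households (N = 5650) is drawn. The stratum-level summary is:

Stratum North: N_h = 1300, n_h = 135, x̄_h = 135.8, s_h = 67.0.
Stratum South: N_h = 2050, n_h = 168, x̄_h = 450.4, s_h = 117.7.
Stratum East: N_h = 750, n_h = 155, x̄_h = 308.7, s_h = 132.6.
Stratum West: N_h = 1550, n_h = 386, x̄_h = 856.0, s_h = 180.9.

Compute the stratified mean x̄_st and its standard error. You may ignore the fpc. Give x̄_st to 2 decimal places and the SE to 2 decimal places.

x̄_st ≈ 470.48, SE ≈ 4.58

x̄_st = Σ W_h x̄_h = (1300·135.8 + 2050·450.4 + 750·308.7 + 1550·856.0)/5650 = 470.47522
V̂(x̄_st) = Σ W_h² s_h²/n_h, with W_h = N_h/N and N = 5650:
  stratum North: (1300/5650)²·67.0²/135 = 1.76038
  stratum South: (2050/5650)²·117.7²/168 = 10.8556
  stratum East: (750/5650)²·132.6²/155 = 1.99885
  stratum West: (1550/5650)²·180.9²/386 = 6.38052
V̂(x̄_st) = 20.9954
SE(x̄_st) = √20.9954 = 4.58207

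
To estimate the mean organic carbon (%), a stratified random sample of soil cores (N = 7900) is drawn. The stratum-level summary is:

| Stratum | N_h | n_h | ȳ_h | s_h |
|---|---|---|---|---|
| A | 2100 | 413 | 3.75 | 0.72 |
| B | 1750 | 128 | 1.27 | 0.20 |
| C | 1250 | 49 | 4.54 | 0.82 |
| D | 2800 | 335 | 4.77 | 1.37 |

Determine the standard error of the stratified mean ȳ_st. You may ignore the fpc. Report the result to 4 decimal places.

V̂(ȳ_st) = Σ W_h² s_h²/n_h, with W_h = N_h/N and N = 7900:
  stratum A: (2100/7900)²·0.72²/413 = 8.8695e-05
  stratum B: (1750/7900)²·0.20²/128 = 1.53346e-05
  stratum C: (1250/7900)²·0.82²/49 = 0.000343556
  stratum D: (2800/7900)²·1.37²/335 = 0.000703814
V̂(ȳ_st) = 0.0011514
SE(ȳ_st) = √0.0011514 = 0.0339323

SE(ȳ_st) ≈ 0.0339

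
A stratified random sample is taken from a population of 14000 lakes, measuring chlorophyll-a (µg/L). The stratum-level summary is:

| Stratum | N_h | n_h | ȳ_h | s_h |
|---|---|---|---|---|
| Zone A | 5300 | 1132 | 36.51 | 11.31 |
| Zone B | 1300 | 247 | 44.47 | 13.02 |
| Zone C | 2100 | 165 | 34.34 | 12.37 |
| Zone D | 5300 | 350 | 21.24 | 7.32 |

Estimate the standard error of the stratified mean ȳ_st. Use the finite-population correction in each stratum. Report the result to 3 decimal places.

V̂(ȳ_st) = Σ W_h² (1 − n_h/N_h) s_h²/n_h, with W_h = N_h/N and N = 14000:
  stratum Zone A: (5300/14000)²·(1 − 1132/5300)·11.31²/1132 = 0.0127358
  stratum Zone B: (1300/14000)²·(1 − 247/1300)·13.02²/247 = 0.00479337
  stratum Zone C: (2100/14000)²·(1 − 165/2100)·12.37²/165 = 0.0192265
  stratum Zone D: (5300/14000)²·(1 − 350/5300)·7.32²/350 = 0.0204918
V̂(ȳ_st) = 0.0572474
SE(ȳ_st) = √0.0572474 = 0.239264

SE(ȳ_st) ≈ 0.239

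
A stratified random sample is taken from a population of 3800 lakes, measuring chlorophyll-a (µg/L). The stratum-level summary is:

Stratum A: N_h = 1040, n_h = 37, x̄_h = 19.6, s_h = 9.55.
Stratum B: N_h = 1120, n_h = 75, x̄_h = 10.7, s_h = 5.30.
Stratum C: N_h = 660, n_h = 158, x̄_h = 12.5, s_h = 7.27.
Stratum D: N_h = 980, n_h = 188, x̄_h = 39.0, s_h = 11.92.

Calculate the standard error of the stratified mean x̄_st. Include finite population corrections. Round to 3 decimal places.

SE(x̄_st) ≈ 0.507

V̂(x̄_st) = Σ W_h² (1 − n_h/N_h) s_h²/n_h, with W_h = N_h/N and N = 3800:
  stratum A: (1040/3800)²·(1 − 37/1040)·9.55²/37 = 0.178062
  stratum B: (1120/3800)²·(1 − 75/1120)·5.30²/75 = 0.0303569
  stratum C: (660/3800)²·(1 − 158/660)·7.27²/158 = 0.00767524
  stratum D: (980/3800)²·(1 − 188/980)·11.92²/188 = 0.0406236
V̂(x̄_st) = 0.256718
SE(x̄_st) = √0.256718 = 0.506674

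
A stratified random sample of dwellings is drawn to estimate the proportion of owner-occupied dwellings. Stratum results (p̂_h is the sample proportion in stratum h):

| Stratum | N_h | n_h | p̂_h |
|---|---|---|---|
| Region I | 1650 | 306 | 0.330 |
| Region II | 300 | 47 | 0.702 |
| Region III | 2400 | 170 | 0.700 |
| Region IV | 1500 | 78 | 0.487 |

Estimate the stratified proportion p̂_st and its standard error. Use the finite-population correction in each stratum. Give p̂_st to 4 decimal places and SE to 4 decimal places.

N = 5850; stratum weights W_h = N_h/N.
p̂_st = Σ W_h p̂_h = (1650·0.330 + 300·0.702 + 2400·0.700 + 1500·0.487)/5850 = 0.54113
V̂(p̂_st) = Σ W_h² (1 − n_h/N_h) p̂_h(1−p̂_h)/(n_h−1):
  stratum Region I: (1650/5850)²·(1 − 306/1650)·0.330·0.670/305 = 4.69743e-05
  stratum Region II: (300/5850)²·(1 − 47/300)·0.702·0.298/46 = 1.00862e-05
  stratum Region III: (2400/5850)²·(1 − 170/2400)·0.700·0.300/169 = 0.000194329
  stratum Region IV: (1500/5850)²·(1 − 78/1500)·0.487·0.513/77 = 0.000202225
V̂(p̂_st) = 0.000453614; SE = √V̂ = 0.0212982

p̂_st ≈ 0.5411, SE ≈ 0.0213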